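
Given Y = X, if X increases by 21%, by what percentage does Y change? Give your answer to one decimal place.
21.0%

For Y = X:
If X → X(1 + 0.21)
Then Y → Y · (1 + 0.21)^1
     = Y · 1.2100

Percentage change = ((1 + 0.21)^1 − 1) × 100% = 21.0%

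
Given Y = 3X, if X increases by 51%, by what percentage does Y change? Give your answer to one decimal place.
51.0%

For Y = 3X:
If X → X(1 + 0.51)
Then Y → Y · (1 + 0.51)^1
     = Y · 1.5100

Percentage change = ((1 + 0.51)^1 − 1) × 100% = 51.0%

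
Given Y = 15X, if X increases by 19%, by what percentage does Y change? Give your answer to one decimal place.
19.0%

For Y = 15X:
If X → X(1 + 0.19)
Then Y → Y · (1 + 0.19)^1
     = Y · 1.1900

Percentage change = ((1 + 0.19)^1 − 1) × 100% = 19.0%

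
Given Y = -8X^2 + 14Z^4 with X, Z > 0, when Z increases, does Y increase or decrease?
Y increases

Taking the partial derivative:
∂Y/∂Z = 56Z^3

∂Y/∂Z = 56Z^3 > 0 (assuming positive values)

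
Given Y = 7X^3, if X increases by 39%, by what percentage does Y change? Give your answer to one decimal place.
168.6%

For Y = 7X^3:
If X → X(1 + 0.39)
Then Y → Y · (1 + 0.39)^3
     ≈ Y · 2.6856

Percentage change = ((1 + 0.39)^3 − 1) × 100% ≈ 168.6%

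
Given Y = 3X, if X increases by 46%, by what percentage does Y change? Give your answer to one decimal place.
46.0%

For Y = 3X:
If X → X(1 + 0.46)
Then Y → Y · (1 + 0.46)^1
     = Y · 1.4600

Percentage change = ((1 + 0.46)^1 − 1) × 100% = 46.0%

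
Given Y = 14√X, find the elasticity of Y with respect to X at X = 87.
Elasticity = 1/2

Elasticity = (dY/dX) · (X/Y)

dY/dX = 7/√X
At X = 87: dY/dX = 7·√87/87, Y = 14·√87

Elasticity = (7·√87/87) · (87 / (14·√87)) = 1/2

Interpretation: for a small percentage change in X, the percentage change in Y is approximately 0.50 times as large.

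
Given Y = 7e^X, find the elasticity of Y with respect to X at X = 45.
Elasticity = 45

Elasticity = (dY/dX) · (X/Y)

dY/dX = 7·e^X
At X = 45: dY/dX = 7·e^45, Y = 7·e^45

Elasticity = (7·e^45) · (45 / (7·e^45)) = 45

Interpretation: for a small percentage change in X, the percentage change in Y is approximately 45.00 times as large.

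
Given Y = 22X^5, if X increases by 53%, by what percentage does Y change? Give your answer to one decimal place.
738.4%

For Y = 22X^5:
If X → X(1 + 0.53)
Then Y → Y · (1 + 0.53)^5
     ≈ Y · 8.3841

Percentage change = ((1 + 0.53)^5 − 1) × 100% ≈ 738.4%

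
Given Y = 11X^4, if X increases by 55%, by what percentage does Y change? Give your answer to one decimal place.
477.2%

For Y = 11X^4:
If X → X(1 + 0.55)
Then Y → Y · (1 + 0.55)^4
     ≈ Y · 5.7720

Percentage change = ((1 + 0.55)^4 − 1) × 100% ≈ 477.2%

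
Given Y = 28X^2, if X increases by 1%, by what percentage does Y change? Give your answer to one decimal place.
2.0%

For Y = 28X^2:
If X → X(1 + 0.01)
Then Y → Y · (1 + 0.01)^2
     = Y · 1.0201

Percentage change = ((1 + 0.01)^2 − 1) × 100% ≈ 2.0%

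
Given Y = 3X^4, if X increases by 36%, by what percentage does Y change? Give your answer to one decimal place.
242.1%

For Y = 3X^4:
If X → X(1 + 0.36)
Then Y → Y · (1 + 0.36)^4
     ≈ Y · 3.4210

Percentage change = ((1 + 0.36)^4 − 1) × 100% ≈ 242.1%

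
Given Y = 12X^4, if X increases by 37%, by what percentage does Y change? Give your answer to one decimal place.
252.3%

For Y = 12X^4:
If X → X(1 + 0.37)
Then Y → Y · (1 + 0.37)^4
     ≈ Y · 3.5228

Percentage change = ((1 + 0.37)^4 − 1) × 100% ≈ 252.3%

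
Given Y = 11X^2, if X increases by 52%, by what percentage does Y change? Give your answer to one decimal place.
131.0%

For Y = 11X^2:
If X → X(1 + 0.52)
Then Y → Y · (1 + 0.52)^2
     = Y · 2.3104

Percentage change = ((1 + 0.52)^2 − 1) × 100% ≈ 131.0%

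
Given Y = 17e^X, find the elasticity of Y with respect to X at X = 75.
Elasticity = 75

Elasticity = (dY/dX) · (X/Y)

dY/dX = 17·e^X
At X = 75: dY/dX = 17·e^75, Y = 17·e^75

Elasticity = (17·e^75) · (75 / (17·e^75)) = 75

Interpretation: for a small percentage change in X, the percentage change in Y is approximately 75.00 times as large.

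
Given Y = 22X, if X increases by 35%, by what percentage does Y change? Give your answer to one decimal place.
35.0%

For Y = 22X:
If X → X(1 + 0.35)
Then Y → Y · (1 + 0.35)^1
     = Y · 1.3500

Percentage change = ((1 + 0.35)^1 − 1) × 100% = 35.0%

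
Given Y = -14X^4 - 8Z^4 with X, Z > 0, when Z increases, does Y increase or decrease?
Y decreases

Taking the partial derivative:
∂Y/∂Z = -32Z^3

∂Y/∂Z = -32Z^3 < 0 (assuming positive values)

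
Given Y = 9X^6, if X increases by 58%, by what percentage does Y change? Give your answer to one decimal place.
1455.8%

For Y = 9X^6:
If X → X(1 + 0.58)
Then Y → Y · (1 + 0.58)^6
     ≈ Y · 15.5576

Percentage change = ((1 + 0.58)^6 − 1) × 100% ≈ 1455.8%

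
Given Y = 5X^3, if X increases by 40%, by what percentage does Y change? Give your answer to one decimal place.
174.4%

For Y = 5X^3:
If X → X(1 + 0.4)
Then Y → Y · (1 + 0.4)^3
     = Y · 2.7440

Percentage change = ((1 + 0.4)^3 − 1) × 100% = 174.4%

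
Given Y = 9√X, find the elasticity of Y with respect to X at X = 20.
Elasticity = 1/2

Elasticity = (dY/dX) · (X/Y)

dY/dX = 9/(2·√X)
At X = 20: dY/dX = 9·√5/20, Y = 18·√5

Elasticity = (9·√5/20) · (20 / (18·√5)) = 1/2

Interpretation: for a small percentage change in X, the percentage change in Y is approximately 0.50 times as large.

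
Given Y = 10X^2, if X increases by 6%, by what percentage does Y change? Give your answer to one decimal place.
12.4%

For Y = 10X^2:
If X → X(1 + 0.06)
Then Y → Y · (1 + 0.06)^2
     = Y · 1.1236

Percentage change = ((1 + 0.06)^2 − 1) × 100% ≈ 12.4%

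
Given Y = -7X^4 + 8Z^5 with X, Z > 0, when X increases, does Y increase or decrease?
Y decreases

Taking the partial derivative:
∂Y/∂X = -28X^3

∂Y/∂X = -28X^3 < 0 (assuming positive values)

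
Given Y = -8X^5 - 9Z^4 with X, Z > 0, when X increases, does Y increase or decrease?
Y decreases

Taking the partial derivative:
∂Y/∂X = -40X^4

∂Y/∂X = -40X^4 < 0 (assuming positive values)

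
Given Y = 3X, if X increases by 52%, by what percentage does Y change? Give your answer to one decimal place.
52.0%

For Y = 3X:
If X → X(1 + 0.52)
Then Y → Y · (1 + 0.52)^1
     = Y · 1.5200

Percentage change = ((1 + 0.52)^1 − 1) × 100% = 52.0%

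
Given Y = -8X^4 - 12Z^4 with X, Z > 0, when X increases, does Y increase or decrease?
Y decreases

Taking the partial derivative:
∂Y/∂X = -32X^3

∂Y/∂X = -32X^3 < 0 (assuming positive values)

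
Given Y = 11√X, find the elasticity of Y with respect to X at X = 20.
Elasticity = 1/2

Elasticity = (dY/dX) · (X/Y)

dY/dX = 11/(2·√X)
At X = 20: dY/dX = 11·√5/20, Y = 22·√5

Elasticity = (11·√5/20) · (20 / (22·√5)) = 1/2

Interpretation: for a small percentage change in X, the percentage change in Y is approximately 0.50 times as large.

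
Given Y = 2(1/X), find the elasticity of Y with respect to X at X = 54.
Elasticity = -1

Elasticity = (dY/dX) · (X/Y)

dY/dX = -2/X²
At X = 54: dY/dX = -1/1458, Y = 1/27

Elasticity = (-1/1458) · (54 / (1/27)) = -1

Interpretation: for a small percentage change in X, the percentage change in Y is approximately -1.00 times as large.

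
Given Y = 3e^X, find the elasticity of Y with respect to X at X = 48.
Elasticity = 48

Elasticity = (dY/dX) · (X/Y)

dY/dX = 3·e^X
At X = 48: dY/dX = 3·e^48, Y = 3·e^48

Elasticity = (3·e^48) · (48 / (3·e^48)) = 48

Interpretation: for a small percentage change in X, the percentage change in Y is approximately 48.00 times as large.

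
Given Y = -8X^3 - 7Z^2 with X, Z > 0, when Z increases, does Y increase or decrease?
Y decreases

Taking the partial derivative:
∂Y/∂Z = -14Z

∂Y/∂Z = -14Z < 0 (assuming positive values)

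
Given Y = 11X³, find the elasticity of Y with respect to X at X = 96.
Elasticity = 3

Elasticity = (dY/dX) · (X/Y)

dY/dX = 33·X²
At X = 96: dY/dX = 304128, Y = 9732096

Elasticity = 304128 · (96 / 9732096) = 3

Interpretation: for a small percentage change in X, the percentage change in Y is approximately 3.00 times as large.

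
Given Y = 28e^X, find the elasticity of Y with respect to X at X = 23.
Elasticity = 23

Elasticity = (dY/dX) · (X/Y)

dY/dX = 28·e^X
At X = 23: dY/dX = 28·e^23, Y = 28·e^23

Elasticity = (28·e^23) · (23 / (28·e^23)) = 23

Interpretation: for a small percentage change in X, the percentage change in Y is approximately 23.00 times as large.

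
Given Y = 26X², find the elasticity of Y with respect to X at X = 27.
Elasticity = 2

Elasticity = (dY/dX) · (X/Y)

dY/dX = 52·X
At X = 27: dY/dX = 1404, Y = 18954

Elasticity = 1404 · (27 / 18954) = 2

Interpretation: for a small percentage change in X, the percentage change in Y is approximately 2.00 times as large.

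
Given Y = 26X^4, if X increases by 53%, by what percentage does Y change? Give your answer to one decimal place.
448.0%

For Y = 26X^4:
If X → X(1 + 0.53)
Then Y → Y · (1 + 0.53)^4
     ≈ Y · 5.4798

Percentage change = ((1 + 0.53)^4 − 1) × 100% ≈ 448.0%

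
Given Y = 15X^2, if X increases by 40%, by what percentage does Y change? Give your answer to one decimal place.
96.0%

For Y = 15X^2:
If X → X(1 + 0.4)
Then Y → Y · (1 + 0.4)^2
     = Y · 1.9600

Percentage change = ((1 + 0.4)^2 − 1) × 100% = 96.0%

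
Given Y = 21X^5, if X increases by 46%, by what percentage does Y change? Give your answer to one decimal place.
563.4%

For Y = 21X^5:
If X → X(1 + 0.46)
Then Y → Y · (1 + 0.46)^5
     ≈ Y · 6.6338

Percentage change = ((1 + 0.46)^5 − 1) × 100% ≈ 563.4%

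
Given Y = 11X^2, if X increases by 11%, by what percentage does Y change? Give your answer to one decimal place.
23.2%

For Y = 11X^2:
If X → X(1 + 0.11)
Then Y → Y · (1 + 0.11)^2
     = Y · 1.2321

Percentage change = ((1 + 0.11)^2 − 1) × 100% ≈ 23.2%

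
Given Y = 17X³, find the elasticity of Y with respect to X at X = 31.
Elasticity = 3

Elasticity = (dY/dX) · (X/Y)

dY/dX = 51·X²
At X = 31: dY/dX = 49011, Y = 506447

Elasticity = 49011 · (31 / 506447) = 3

Interpretation: for a small percentage change in X, the percentage change in Y is approximately 3.00 times as large.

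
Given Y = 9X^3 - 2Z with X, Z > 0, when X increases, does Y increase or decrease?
Y increases

Taking the partial derivative:
∂Y/∂X = 27X^2

∂Y/∂X = 27X^2 > 0 (assuming positive values)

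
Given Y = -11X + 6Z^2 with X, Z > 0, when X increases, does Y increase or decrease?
Y decreases

Taking the partial derivative:
∂Y/∂X = -11

∂Y/∂X = -11 < 0 (assuming positive values)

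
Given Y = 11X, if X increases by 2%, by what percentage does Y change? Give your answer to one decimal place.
2.0%

For Y = 11X:
If X → X(1 + 0.02)
Then Y → Y · (1 + 0.02)^1
     = Y · 1.0200

Percentage change = ((1 + 0.02)^1 − 1) × 100% = 2.0%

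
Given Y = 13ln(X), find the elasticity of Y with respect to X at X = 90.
Elasticity = 1/ln(90) ≈ 0.2222

Elasticity = (dY/dX) · (X/Y)

dY/dX = 13/X
At X = 90: dY/dX = 13/90, Y = 13·ln(90)

Elasticity = (13/90) · (90 / (13·ln(90))) = 1/ln(90) ≈ 0.2222

Interpretation: for a small percentage change in X, the percentage change in Y is approximately 0.22 times as large.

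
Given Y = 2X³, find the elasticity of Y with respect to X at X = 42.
Elasticity = 3

Elasticity = (dY/dX) · (X/Y)

dY/dX = 6·X²
At X = 42: dY/dX = 10584, Y = 148176

Elasticity = 10584 · (42 / 148176) = 3

Interpretation: for a small percentage change in X, the percentage change in Y is approximately 3.00 times as large.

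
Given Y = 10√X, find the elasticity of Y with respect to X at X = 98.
Elasticity = 1/2

Elasticity = (dY/dX) · (X/Y)

dY/dX = 5/√X
At X = 98: dY/dX = 5·√2/14, Y = 70·√2

Elasticity = (5·√2/14) · (98 / (70·√2)) = 1/2

Interpretation: for a small percentage change in X, the percentage change in Y is approximately 0.50 times as large.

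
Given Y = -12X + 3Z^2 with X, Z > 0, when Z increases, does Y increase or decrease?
Y increases

Taking the partial derivative:
∂Y/∂Z = 6Z

∂Y/∂Z = 6Z > 0 (assuming positive values)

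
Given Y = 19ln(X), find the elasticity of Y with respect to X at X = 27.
Elasticity = 1/ln(27) ≈ 0.3034

Elasticity = (dY/dX) · (X/Y)

dY/dX = 19/X
At X = 27: dY/dX = 19/27, Y = 19·ln(27)

Elasticity = (19/27) · (27 / (19·ln(27))) = 1/ln(27) ≈ 0.3034

Interpretation: for a small percentage change in X, the percentage change in Y is approximately 0.30 times as large.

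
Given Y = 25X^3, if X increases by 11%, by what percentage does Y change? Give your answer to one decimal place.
36.8%

For Y = 25X^3:
If X → X(1 + 0.11)
Then Y → Y · (1 + 0.11)^3
     ≈ Y · 1.3676

Percentage change = ((1 + 0.11)^3 − 1) × 100% ≈ 36.8%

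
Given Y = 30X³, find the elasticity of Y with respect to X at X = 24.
Elasticity = 3

Elasticity = (dY/dX) · (X/Y)

dY/dX = 90·X²
At X = 24: dY/dX = 51840, Y = 414720

Elasticity = 51840 · (24 / 414720) = 3

Interpretation: for a small percentage change in X, the percentage change in Y is approximately 3.00 times as large.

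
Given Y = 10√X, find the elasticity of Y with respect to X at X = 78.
Elasticity = 1/2

Elasticity = (dY/dX) · (X/Y)

dY/dX = 5/√X
At X = 78: dY/dX = 5·√78/78, Y = 10·√78

Elasticity = (5·√78/78) · (78 / (10·√78)) = 1/2

Interpretation: for a small percentage change in X, the percentage change in Y is approximately 0.50 times as large.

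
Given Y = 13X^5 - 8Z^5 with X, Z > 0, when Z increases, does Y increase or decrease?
Y decreases

Taking the partial derivative:
∂Y/∂Z = -40Z^4

∂Y/∂Z = -40Z^4 < 0 (assuming positive values)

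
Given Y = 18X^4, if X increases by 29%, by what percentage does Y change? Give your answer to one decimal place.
176.9%

For Y = 18X^4:
If X → X(1 + 0.29)
Then Y → Y · (1 + 0.29)^4
     ≈ Y · 2.7692

Percentage change = ((1 + 0.29)^4 − 1) × 100% ≈ 176.9%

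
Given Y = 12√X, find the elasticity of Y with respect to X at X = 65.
Elasticity = 1/2

Elasticity = (dY/dX) · (X/Y)

dY/dX = 6/√X
At X = 65: dY/dX = 6·√65/65, Y = 12·√65

Elasticity = (6·√65/65) · (65 / (12·√65)) = 1/2

Interpretation: for a small percentage change in X, the percentage change in Y is approximately 0.50 times as large.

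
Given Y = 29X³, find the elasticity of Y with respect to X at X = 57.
Elasticity = 3

Elasticity = (dY/dX) · (X/Y)

dY/dX = 87·X²
At X = 57: dY/dX = 282663, Y = 5370597

Elasticity = 282663 · (57 / 5370597) = 3

Interpretation: for a small percentage change in X, the percentage change in Y is approximately 3.00 times as large.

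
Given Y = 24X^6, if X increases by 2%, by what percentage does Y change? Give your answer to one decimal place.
12.6%

For Y = 24X^6:
If X → X(1 + 0.02)
Then Y → Y · (1 + 0.02)^6
     ≈ Y · 1.1262

Percentage change = ((1 + 0.02)^6 − 1) × 100% ≈ 12.6%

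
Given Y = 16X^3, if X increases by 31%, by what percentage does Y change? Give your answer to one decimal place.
124.8%

For Y = 16X^3:
If X → X(1 + 0.31)
Then Y → Y · (1 + 0.31)^3
     ≈ Y · 2.2481

Percentage change = ((1 + 0.31)^3 − 1) × 100% ≈ 124.8%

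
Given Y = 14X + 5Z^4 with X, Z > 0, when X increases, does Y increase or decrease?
Y increases

Taking the partial derivative:
∂Y/∂X = 14

∂Y/∂X = 14 > 0 (assuming positive values)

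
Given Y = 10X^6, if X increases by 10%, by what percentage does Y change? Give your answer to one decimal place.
77.2%

For Y = 10X^6:
If X → X(1 + 0.1)
Then Y → Y · (1 + 0.1)^6
     ≈ Y · 1.7716

Percentage change = ((1 + 0.1)^6 − 1) × 100% ≈ 77.2%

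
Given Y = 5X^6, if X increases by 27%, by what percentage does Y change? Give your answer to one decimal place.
319.6%

For Y = 5X^6:
If X → X(1 + 0.27)
Then Y → Y · (1 + 0.27)^6
     ≈ Y · 4.1959

Percentage change = ((1 + 0.27)^6 − 1) × 100% ≈ 319.6%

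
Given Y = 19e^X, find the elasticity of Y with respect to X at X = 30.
Elasticity = 30

Elasticity = (dY/dX) · (X/Y)

dY/dX = 19·e^X
At X = 30: dY/dX = 19·e^30, Y = 19·e^30

Elasticity = (19·e^30) · (30 / (19·e^30)) = 30

Interpretation: for a small percentage change in X, the percentage change in Y is approximately 30.00 times as large.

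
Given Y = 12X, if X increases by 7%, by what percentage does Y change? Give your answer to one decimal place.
7.0%

For Y = 12X:
If X → X(1 + 0.07)
Then Y → Y · (1 + 0.07)^1
     = Y · 1.0700

Percentage change = ((1 + 0.07)^1 − 1) × 100% = 7.0%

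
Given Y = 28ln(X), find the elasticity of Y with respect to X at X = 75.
Elasticity = 1/ln(75) ≈ 0.2316

Elasticity = (dY/dX) · (X/Y)

dY/dX = 28/X
At X = 75: dY/dX = 28/75, Y = 28·ln(75)

Elasticity = (28/75) · (75 / (28·ln(75))) = 1/ln(75) ≈ 0.2316

Interpretation: for a small percentage change in X, the percentage change in Y is approximately 0.23 times as large.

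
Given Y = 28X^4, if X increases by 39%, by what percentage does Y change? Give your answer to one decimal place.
273.3%

For Y = 28X^4:
If X → X(1 + 0.39)
Then Y → Y · (1 + 0.39)^4
     ≈ Y · 3.7330

Percentage change = ((1 + 0.39)^4 − 1) × 100% ≈ 273.3%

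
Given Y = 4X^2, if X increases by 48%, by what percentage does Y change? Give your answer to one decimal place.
119.0%

For Y = 4X^2:
If X → X(1 + 0.48)
Then Y → Y · (1 + 0.48)^2
     = Y · 2.1904

Percentage change = ((1 + 0.48)^2 − 1) × 100% ≈ 119.0%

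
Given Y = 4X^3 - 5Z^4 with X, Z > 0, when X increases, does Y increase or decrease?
Y increases

Taking the partial derivative:
∂Y/∂X = 12X^2

∂Y/∂X = 12X^2 > 0 (assuming positive values)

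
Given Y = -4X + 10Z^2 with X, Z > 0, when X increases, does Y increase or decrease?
Y decreases

Taking the partial derivative:
∂Y/∂X = -4

∂Y/∂X = -4 < 0 (assuming positive values)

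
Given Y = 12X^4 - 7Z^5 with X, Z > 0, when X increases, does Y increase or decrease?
Y increases

Taking the partial derivative:
∂Y/∂X = 48X^3

∂Y/∂X = 48X^3 > 0 (assuming positive values)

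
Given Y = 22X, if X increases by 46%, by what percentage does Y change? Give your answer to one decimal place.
46.0%

For Y = 22X:
If X → X(1 + 0.46)
Then Y → Y · (1 + 0.46)^1
     = Y · 1.4600

Percentage change = ((1 + 0.46)^1 − 1) × 100% = 46.0%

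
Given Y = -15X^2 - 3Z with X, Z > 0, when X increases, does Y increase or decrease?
Y decreases

Taking the partial derivative:
∂Y/∂X = -30X

∂Y/∂X = -30X < 0 (assuming positive values)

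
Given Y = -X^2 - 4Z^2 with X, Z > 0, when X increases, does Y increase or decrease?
Y decreases

Taking the partial derivative:
∂Y/∂X = -2X

∂Y/∂X = -2X < 0 (assuming positive values)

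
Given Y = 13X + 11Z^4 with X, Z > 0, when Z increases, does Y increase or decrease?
Y increases

Taking the partial derivative:
∂Y/∂Z = 44Z^3

∂Y/∂Z = 44Z^3 > 0 (assuming positive values)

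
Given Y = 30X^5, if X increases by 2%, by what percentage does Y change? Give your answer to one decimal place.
10.4%

For Y = 30X^5:
If X → X(1 + 0.02)
Then Y → Y · (1 + 0.02)^5
     ≈ Y · 1.1041

Percentage change = ((1 + 0.02)^5 − 1) × 100% ≈ 10.4%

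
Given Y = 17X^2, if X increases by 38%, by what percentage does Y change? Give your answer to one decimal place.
90.4%

For Y = 17X^2:
If X → X(1 + 0.38)
Then Y → Y · (1 + 0.38)^2
     = Y · 1.9044

Percentage change = ((1 + 0.38)^2 − 1) × 100% ≈ 90.4%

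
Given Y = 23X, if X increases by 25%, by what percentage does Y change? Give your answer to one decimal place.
25.0%

For Y = 23X:
If X → X(1 + 0.25)
Then Y → Y · (1 + 0.25)^1
     = Y · 1.2500

Percentage change = ((1 + 0.25)^1 − 1) × 100% = 25.0%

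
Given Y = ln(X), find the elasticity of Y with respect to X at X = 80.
Elasticity = 1/ln(80) ≈ 0.2282

Elasticity = (dY/dX) · (X/Y)

dY/dX = 1/X
At X = 80: dY/dX = 1/80, Y = ln(80)

Elasticity = (1/80) · (80 / (ln(80))) = 1/ln(80) ≈ 0.2282

Interpretation: for a small percentage change in X, the percentage change in Y is approximately 0.23 times as large.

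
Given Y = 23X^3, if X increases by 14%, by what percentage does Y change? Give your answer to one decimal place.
48.2%

For Y = 23X^3:
If X → X(1 + 0.14)
Then Y → Y · (1 + 0.14)^3
     ≈ Y · 1.4815

Percentage change = ((1 + 0.14)^3 − 1) × 100% ≈ 48.2%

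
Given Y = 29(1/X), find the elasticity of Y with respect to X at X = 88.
Elasticity = -1

Elasticity = (dY/dX) · (X/Y)

dY/dX = -29/X²
At X = 88: dY/dX = -29/7744, Y = 29/88

Elasticity = (-29/7744) · (88 / (29/88)) = -1

Interpretation: for a small percentage change in X, the percentage change in Y is approximately -1.00 times as large.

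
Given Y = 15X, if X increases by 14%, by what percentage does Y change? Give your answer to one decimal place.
14.0%

For Y = 15X:
If X → X(1 + 0.14)
Then Y → Y · (1 + 0.14)^1
     = Y · 1.1400

Percentage change = ((1 + 0.14)^1 − 1) × 100% = 14.0%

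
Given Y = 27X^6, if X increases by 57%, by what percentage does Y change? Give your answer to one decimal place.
1397.6%

For Y = 27X^6:
If X → X(1 + 0.57)
Then Y → Y · (1 + 0.57)^6
     ≈ Y · 14.9761

Percentage change = ((1 + 0.57)^6 − 1) × 100% ≈ 1397.6%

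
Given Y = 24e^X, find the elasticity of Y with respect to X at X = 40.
Elasticity = 40

Elasticity = (dY/dX) · (X/Y)

dY/dX = 24·e^X
At X = 40: dY/dX = 24·e^40, Y = 24·e^40

Elasticity = (24·e^40) · (40 / (24·e^40)) = 40

Interpretation: for a small percentage change in X, the percentage change in Y is approximately 40.00 times as large.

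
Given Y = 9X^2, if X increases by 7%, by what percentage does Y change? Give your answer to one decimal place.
14.5%

For Y = 9X^2:
If X → X(1 + 0.07)
Then Y → Y · (1 + 0.07)^2
     = Y · 1.1449

Percentage change = ((1 + 0.07)^2 − 1) × 100% ≈ 14.5%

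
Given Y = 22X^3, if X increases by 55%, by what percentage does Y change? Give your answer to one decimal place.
272.4%

For Y = 22X^3:
If X → X(1 + 0.55)
Then Y → Y · (1 + 0.55)^3
     ≈ Y · 3.7239

Percentage change = ((1 + 0.55)^3 − 1) × 100% ≈ 272.4%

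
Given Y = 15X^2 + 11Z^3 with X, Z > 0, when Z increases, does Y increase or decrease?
Y increases

Taking the partial derivative:
∂Y/∂Z = 33Z^2

∂Y/∂Z = 33Z^2 > 0 (assuming positive values)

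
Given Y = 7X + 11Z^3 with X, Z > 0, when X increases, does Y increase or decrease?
Y increases

Taking the partial derivative:
∂Y/∂X = 7

∂Y/∂X = 7 > 0 (assuming positive values)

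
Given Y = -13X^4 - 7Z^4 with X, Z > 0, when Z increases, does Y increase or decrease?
Y decreases

Taking the partial derivative:
∂Y/∂Z = -28Z^3

∂Y/∂Z = -28Z^3 < 0 (assuming positive values)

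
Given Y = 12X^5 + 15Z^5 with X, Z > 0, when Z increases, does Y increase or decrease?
Y increases

Taking the partial derivative:
∂Y/∂Z = 75Z^4

∂Y/∂Z = 75Z^4 > 0 (assuming positive values)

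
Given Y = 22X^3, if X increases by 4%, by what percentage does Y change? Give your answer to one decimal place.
12.5%

For Y = 22X^3:
If X → X(1 + 0.04)
Then Y → Y · (1 + 0.04)^3
     ≈ Y · 1.1249

Percentage change = ((1 + 0.04)^3 − 1) × 100% ≈ 12.5%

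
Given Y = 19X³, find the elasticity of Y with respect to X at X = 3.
Elasticity = 3

Elasticity = (dY/dX) · (X/Y)

dY/dX = 57·X²
At X = 3: dY/dX = 513, Y = 513

Elasticity = 513 · (3 / 513) = 3

Interpretation: for a small percentage change in X, the percentage change in Y is approximately 3.00 times as large.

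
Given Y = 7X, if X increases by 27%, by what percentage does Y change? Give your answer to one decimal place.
27.0%

For Y = 7X:
If X → X(1 + 0.27)
Then Y → Y · (1 + 0.27)^1
     = Y · 1.2700

Percentage change = ((1 + 0.27)^1 − 1) × 100% = 27.0%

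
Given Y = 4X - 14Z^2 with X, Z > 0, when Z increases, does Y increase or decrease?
Y decreases

Taking the partial derivative:
∂Y/∂Z = -28Z

∂Y/∂Z = -28Z < 0 (assuming positive values)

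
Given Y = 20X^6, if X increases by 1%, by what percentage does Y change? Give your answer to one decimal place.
6.2%

For Y = 20X^6:
If X → X(1 + 0.01)
Then Y → Y · (1 + 0.01)^6
     ≈ Y · 1.0615

Percentage change = ((1 + 0.01)^6 − 1) × 100% ≈ 6.2%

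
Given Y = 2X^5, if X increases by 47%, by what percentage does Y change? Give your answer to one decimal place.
586.4%

For Y = 2X^5:
If X → X(1 + 0.47)
Then Y → Y · (1 + 0.47)^5
     ≈ Y · 6.8641

Percentage change = ((1 + 0.47)^5 − 1) × 100% ≈ 586.4%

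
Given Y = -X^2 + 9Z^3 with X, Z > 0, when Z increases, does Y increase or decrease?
Y increases

Taking the partial derivative:
∂Y/∂Z = 27Z^2

∂Y/∂Z = 27Z^2 > 0 (assuming positive values)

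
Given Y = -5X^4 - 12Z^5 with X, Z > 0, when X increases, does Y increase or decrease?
Y decreases

Taking the partial derivative:
∂Y/∂X = -20X^3

∂Y/∂X = -20X^3 < 0 (assuming positive values)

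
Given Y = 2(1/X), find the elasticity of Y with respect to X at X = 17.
Elasticity = -1

Elasticity = (dY/dX) · (X/Y)

dY/dX = -2/X²
At X = 17: dY/dX = -2/289, Y = 2/17

Elasticity = (-2/289) · (17 / (2/17)) = -1

Interpretation: for a small percentage change in X, the percentage change in Y is approximately -1.00 times as large.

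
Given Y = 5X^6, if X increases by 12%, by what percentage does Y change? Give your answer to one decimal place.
97.4%

For Y = 5X^6:
If X → X(1 + 0.12)
Then Y → Y · (1 + 0.12)^6
     ≈ Y · 1.9738

Percentage change = ((1 + 0.12)^6 − 1) × 100% ≈ 97.4%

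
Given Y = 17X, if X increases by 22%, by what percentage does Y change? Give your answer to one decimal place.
22.0%

For Y = 17X:
If X → X(1 + 0.22)
Then Y → Y · (1 + 0.22)^1
     = Y · 1.2200

Percentage change = ((1 + 0.22)^1 − 1) × 100% = 22.0%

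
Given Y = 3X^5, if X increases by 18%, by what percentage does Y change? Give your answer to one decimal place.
128.8%

For Y = 3X^5:
If X → X(1 + 0.18)
Then Y → Y · (1 + 0.18)^5
     ≈ Y · 2.2878

Percentage change = ((1 + 0.18)^5 − 1) × 100% ≈ 128.8%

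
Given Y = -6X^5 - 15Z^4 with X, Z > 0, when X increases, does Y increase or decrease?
Y decreases

Taking the partial derivative:
∂Y/∂X = -30X^4

∂Y/∂X = -30X^4 < 0 (assuming positive values)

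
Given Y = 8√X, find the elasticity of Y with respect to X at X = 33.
Elasticity = 1/2

Elasticity = (dY/dX) · (X/Y)

dY/dX = 4/√X
At X = 33: dY/dX = 4·√33/33, Y = 8·√33

Elasticity = (4·√33/33) · (33 / (8·√33)) = 1/2

Interpretation: for a small percentage change in X, the percentage change in Y is approximately 0.50 times as large.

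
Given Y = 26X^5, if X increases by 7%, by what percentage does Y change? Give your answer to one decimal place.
40.3%

For Y = 26X^5:
If X → X(1 + 0.07)
Then Y → Y · (1 + 0.07)^5
     ≈ Y · 1.4026

Percentage change = ((1 + 0.07)^5 − 1) × 100% ≈ 40.3%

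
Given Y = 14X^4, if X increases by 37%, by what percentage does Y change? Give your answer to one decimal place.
252.3%

For Y = 14X^4:
If X → X(1 + 0.37)
Then Y → Y · (1 + 0.37)^4
     ≈ Y · 3.5228

Percentage change = ((1 + 0.37)^4 − 1) × 100% ≈ 252.3%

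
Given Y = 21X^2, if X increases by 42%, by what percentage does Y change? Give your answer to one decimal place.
101.6%

For Y = 21X^2:
If X → X(1 + 0.42)
Then Y → Y · (1 + 0.42)^2
     = Y · 2.0164

Percentage change = ((1 + 0.42)^2 − 1) × 100% ≈ 101.6%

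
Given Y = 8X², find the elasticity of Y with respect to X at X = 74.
Elasticity = 2

Elasticity = (dY/dX) · (X/Y)

dY/dX = 16·X
At X = 74: dY/dX = 1184, Y = 43808

Elasticity = 1184 · (74 / 43808) = 2

Interpretation: for a small percentage change in X, the percentage change in Y is approximately 2.00 times as large.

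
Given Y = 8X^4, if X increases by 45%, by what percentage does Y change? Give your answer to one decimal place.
342.1%

For Y = 8X^4:
If X → X(1 + 0.45)
Then Y → Y · (1 + 0.45)^4
     ≈ Y · 4.4205

Percentage change = ((1 + 0.45)^4 − 1) × 100% ≈ 342.1%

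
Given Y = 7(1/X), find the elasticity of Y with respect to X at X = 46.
Elasticity = -1

Elasticity = (dY/dX) · (X/Y)

dY/dX = -7/X²
At X = 46: dY/dX = -7/2116, Y = 7/46

Elasticity = (-7/2116) · (46 / (7/46)) = -1

Interpretation: for a small percentage change in X, the percentage change in Y is approximately -1.00 times as large.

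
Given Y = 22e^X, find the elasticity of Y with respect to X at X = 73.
Elasticity = 73

Elasticity = (dY/dX) · (X/Y)

dY/dX = 22·e^X
At X = 73: dY/dX = 22·e^73, Y = 22·e^73

Elasticity = (22·e^73) · (73 / (22·e^73)) = 73

Interpretation: for a small percentage change in X, the percentage change in Y is approximately 73.00 times as large.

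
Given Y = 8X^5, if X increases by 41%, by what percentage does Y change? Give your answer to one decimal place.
457.3%

For Y = 8X^5:
If X → X(1 + 0.41)
Then Y → Y · (1 + 0.41)^5
     ≈ Y · 5.5731

Percentage change = ((1 + 0.41)^5 − 1) × 100% ≈ 457.3%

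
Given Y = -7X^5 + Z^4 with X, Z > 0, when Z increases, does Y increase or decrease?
Y increases

Taking the partial derivative:
∂Y/∂Z = 4Z^3

∂Y/∂Z = 4Z^3 > 0 (assuming positive values)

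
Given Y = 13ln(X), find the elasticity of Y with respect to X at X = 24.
Elasticity = 1/ln(24) ≈ 0.3147

Elasticity = (dY/dX) · (X/Y)

dY/dX = 13/X
At X = 24: dY/dX = 13/24, Y = 13·ln(24)

Elasticity = (13/24) · (24 / (13·ln(24))) = 1/ln(24) ≈ 0.3147

Interpretation: for a small percentage change in X, the percentage change in Y is approximately 0.31 times as large.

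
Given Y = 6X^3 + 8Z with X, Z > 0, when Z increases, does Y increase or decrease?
Y increases

Taking the partial derivative:
∂Y/∂Z = 8

∂Y/∂Z = 8 > 0 (assuming positive values)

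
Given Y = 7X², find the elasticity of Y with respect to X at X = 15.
Elasticity = 2

Elasticity = (dY/dX) · (X/Y)

dY/dX = 14·X
At X = 15: dY/dX = 210, Y = 1575

Elasticity = 210 · (15 / 1575) = 2

Interpretation: for a small percentage change in X, the percentage change in Y is approximately 2.00 times as large.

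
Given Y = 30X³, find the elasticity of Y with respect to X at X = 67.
Elasticity = 3

Elasticity = (dY/dX) · (X/Y)

dY/dX = 90·X²
At X = 67: dY/dX = 404010, Y = 9022890

Elasticity = 404010 · (67 / 9022890) = 3

Interpretation: for a small percentage change in X, the percentage change in Y is approximately 3.00 times as large.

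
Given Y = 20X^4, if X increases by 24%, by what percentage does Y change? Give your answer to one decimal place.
136.4%

For Y = 20X^4:
If X → X(1 + 0.24)
Then Y → Y · (1 + 0.24)^4
     ≈ Y · 2.3642

Percentage change = ((1 + 0.24)^4 − 1) × 100% ≈ 136.4%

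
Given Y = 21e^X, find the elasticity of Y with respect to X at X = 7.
Elasticity = 7

Elasticity = (dY/dX) · (X/Y)

dY/dX = 21·e^X
At X = 7: dY/dX = 21·e^7, Y = 21·e^7

Elasticity = (21·e^7) · (7 / (21·e^7)) = 7

Interpretation: for a small percentage change in X, the percentage change in Y is approximately 7.00 times as large.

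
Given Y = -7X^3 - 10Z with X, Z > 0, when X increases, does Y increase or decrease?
Y decreases

Taking the partial derivative:
∂Y/∂X = -21X^2

∂Y/∂X = -21X^2 < 0 (assuming positive values)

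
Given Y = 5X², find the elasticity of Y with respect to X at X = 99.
Elasticity = 2

Elasticity = (dY/dX) · (X/Y)

dY/dX = 10·X
At X = 99: dY/dX = 990, Y = 49005

Elasticity = 990 · (99 / 49005) = 2

Interpretation: for a small percentage change in X, the percentage change in Y is approximately 2.00 times as large.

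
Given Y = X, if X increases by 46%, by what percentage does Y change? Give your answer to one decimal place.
46.0%

For Y = X:
If X → X(1 + 0.46)
Then Y → Y · (1 + 0.46)^1
     = Y · 1.4600

Percentage change = ((1 + 0.46)^1 − 1) × 100% = 46.0%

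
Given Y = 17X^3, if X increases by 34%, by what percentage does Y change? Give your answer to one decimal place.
140.6%

For Y = 17X^3:
If X → X(1 + 0.34)
Then Y → Y · (1 + 0.34)^3
     ≈ Y · 2.4061

Percentage change = ((1 + 0.34)^3 − 1) × 100% ≈ 140.6%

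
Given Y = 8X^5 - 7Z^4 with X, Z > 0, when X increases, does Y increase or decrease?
Y increases

Taking the partial derivative:
∂Y/∂X = 40X^4

∂Y/∂X = 40X^4 > 0 (assuming positive values)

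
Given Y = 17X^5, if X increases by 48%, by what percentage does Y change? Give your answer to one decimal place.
610.1%

For Y = 17X^5:
If X → X(1 + 0.48)
Then Y → Y · (1 + 0.48)^5
     ≈ Y · 7.1008

Percentage change = ((1 + 0.48)^5 − 1) × 100% ≈ 610.1%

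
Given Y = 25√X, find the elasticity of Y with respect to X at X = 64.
Elasticity = 1/2

Elasticity = (dY/dX) · (X/Y)

dY/dX = 25/(2·√X)
At X = 64: dY/dX = 25/16, Y = 200

Elasticity = (25/16) · (64 / 200) = 1/2

Interpretation: for a small percentage change in X, the percentage change in Y is approximately 0.50 times as large.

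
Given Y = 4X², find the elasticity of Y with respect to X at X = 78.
Elasticity = 2

Elasticity = (dY/dX) · (X/Y)

dY/dX = 8·X
At X = 78: dY/dX = 624, Y = 24336

Elasticity = 624 · (78 / 24336) = 2

Interpretation: for a small percentage change in X, the percentage change in Y is approximately 2.00 times as large.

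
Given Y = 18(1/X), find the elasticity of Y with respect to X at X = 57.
Elasticity = -1

Elasticity = (dY/dX) · (X/Y)

dY/dX = -18/X²
At X = 57: dY/dX = -2/361, Y = 6/19

Elasticity = (-2/361) · (57 / (6/19)) = -1

Interpretation: for a small percentage change in X, the percentage change in Y is approximately -1.00 times as large.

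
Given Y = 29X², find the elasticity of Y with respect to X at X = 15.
Elasticity = 2

Elasticity = (dY/dX) · (X/Y)

dY/dX = 58·X
At X = 15: dY/dX = 870, Y = 6525

Elasticity = 870 · (15 / 6525) = 2

Interpretation: for a small percentage change in X, the percentage change in Y is approximately 2.00 times as large.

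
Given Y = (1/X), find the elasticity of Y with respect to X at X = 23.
Elasticity = -1

Elasticity = (dY/dX) · (X/Y)

dY/dX = -1/X²
At X = 23: dY/dX = -1/529, Y = 1/23

Elasticity = (-1/529) · (23 / (1/23)) = -1

Interpretation: for a small percentage change in X, the percentage change in Y is approximately -1.00 times as large.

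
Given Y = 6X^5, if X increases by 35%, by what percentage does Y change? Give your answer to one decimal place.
348.4%

For Y = 6X^5:
If X → X(1 + 0.35)
Then Y → Y · (1 + 0.35)^5
     ≈ Y · 4.4840

Percentage change = ((1 + 0.35)^5 − 1) × 100% ≈ 348.4%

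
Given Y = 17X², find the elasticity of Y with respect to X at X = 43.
Elasticity = 2

Elasticity = (dY/dX) · (X/Y)

dY/dX = 34·X
At X = 43: dY/dX = 1462, Y = 31433

Elasticity = 1462 · (43 / 31433) = 2

Interpretation: for a small percentage change in X, the percentage change in Y is approximately 2.00 times as large.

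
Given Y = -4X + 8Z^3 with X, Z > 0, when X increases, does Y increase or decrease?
Y decreases

Taking the partial derivative:
∂Y/∂X = -4

∂Y/∂X = -4 < 0 (assuming positive values)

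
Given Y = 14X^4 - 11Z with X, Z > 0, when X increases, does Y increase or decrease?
Y increases

Taking the partial derivative:
∂Y/∂X = 56X^3

∂Y/∂X = 56X^3 > 0 (assuming positive values)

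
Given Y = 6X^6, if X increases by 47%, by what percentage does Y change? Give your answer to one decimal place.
909.0%

For Y = 6X^6:
If X → X(1 + 0.47)
Then Y → Y · (1 + 0.47)^6
     ≈ Y · 10.0903

Percentage change = ((1 + 0.47)^6 − 1) × 100% ≈ 909.0%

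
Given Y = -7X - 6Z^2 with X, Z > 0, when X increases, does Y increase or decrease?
Y decreases

Taking the partial derivative:
∂Y/∂X = -7

∂Y/∂X = -7 < 0 (assuming positive values)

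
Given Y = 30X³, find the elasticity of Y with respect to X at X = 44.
Elasticity = 3

Elasticity = (dY/dX) · (X/Y)

dY/dX = 90·X²
At X = 44: dY/dX = 174240, Y = 2555520

Elasticity = 174240 · (44 / 2555520) = 3

Interpretation: for a small percentage change in X, the percentage change in Y is approximately 3.00 times as large.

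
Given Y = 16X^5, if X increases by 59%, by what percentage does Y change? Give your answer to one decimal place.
916.2%

For Y = 16X^5:
If X → X(1 + 0.59)
Then Y → Y · (1 + 0.59)^5
     ≈ Y · 10.1622

Percentage change = ((1 + 0.59)^5 − 1) × 100% ≈ 916.2%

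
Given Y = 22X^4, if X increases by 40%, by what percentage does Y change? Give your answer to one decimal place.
284.2%

For Y = 22X^4:
If X → X(1 + 0.4)
Then Y → Y · (1 + 0.4)^4
     = Y · 3.8416

Percentage change = ((1 + 0.4)^4 − 1) × 100% ≈ 284.2%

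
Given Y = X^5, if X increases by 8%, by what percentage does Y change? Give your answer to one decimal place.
46.9%

For Y = X^5:
If X → X(1 + 0.08)
Then Y → Y · (1 + 0.08)^5
     ≈ Y · 1.4693

Percentage change = ((1 + 0.08)^5 − 1) × 100% ≈ 46.9%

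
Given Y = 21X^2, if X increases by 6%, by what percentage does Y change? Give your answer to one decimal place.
12.4%

For Y = 21X^2:
If X → X(1 + 0.06)
Then Y → Y · (1 + 0.06)^2
     = Y · 1.1236

Percentage change = ((1 + 0.06)^2 − 1) × 100% ≈ 12.4%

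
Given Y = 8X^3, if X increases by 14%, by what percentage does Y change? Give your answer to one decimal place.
48.2%

For Y = 8X^3:
If X → X(1 + 0.14)
Then Y → Y · (1 + 0.14)^3
     ≈ Y · 1.4815

Percentage change = ((1 + 0.14)^3 − 1) × 100% ≈ 48.2%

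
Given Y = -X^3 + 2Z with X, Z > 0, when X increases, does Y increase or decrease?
Y decreases

Taking the partial derivative:
∂Y/∂X = -3X^2

∂Y/∂X = -3X^2 < 0 (assuming positive values)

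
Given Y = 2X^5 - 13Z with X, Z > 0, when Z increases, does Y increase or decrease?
Y decreases

Taking the partial derivative:
∂Y/∂Z = -13

∂Y/∂Z = -13 < 0 (assuming positive values)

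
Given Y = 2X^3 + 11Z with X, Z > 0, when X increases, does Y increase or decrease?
Y increases

Taking the partial derivative:
∂Y/∂X = 6X^2

∂Y/∂X = 6X^2 > 0 (assuming positive values)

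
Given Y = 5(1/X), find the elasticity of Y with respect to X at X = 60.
Elasticity = -1

Elasticity = (dY/dX) · (X/Y)

dY/dX = -5/X²
At X = 60: dY/dX = -1/720, Y = 1/12

Elasticity = (-1/720) · (60 / (1/12)) = -1

Interpretation: for a small percentage change in X, the percentage change in Y is approximately -1.00 times as large.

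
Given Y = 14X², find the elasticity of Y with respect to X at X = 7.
Elasticity = 2

Elasticity = (dY/dX) · (X/Y)

dY/dX = 28·X
At X = 7: dY/dX = 196, Y = 686

Elasticity = 196 · (7 / 686) = 2

Interpretation: for a small percentage change in X, the percentage change in Y is approximately 2.00 times as large.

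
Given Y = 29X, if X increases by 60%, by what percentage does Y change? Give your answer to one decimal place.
60.0%

For Y = 29X:
If X → X(1 + 0.6)
Then Y → Y · (1 + 0.6)^1
     = Y · 1.6000

Percentage change = ((1 + 0.6)^1 − 1) × 100% = 60.0%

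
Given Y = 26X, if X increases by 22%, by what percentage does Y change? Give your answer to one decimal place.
22.0%

For Y = 26X:
If X → X(1 + 0.22)
Then Y → Y · (1 + 0.22)^1
     = Y · 1.2200

Percentage change = ((1 + 0.22)^1 − 1) × 100% = 22.0%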